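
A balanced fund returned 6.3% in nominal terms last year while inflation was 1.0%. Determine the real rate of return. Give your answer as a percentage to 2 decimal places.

5.25%

Real return via the Fisher equation: (1 + 6.3%)/(1 + 1.0%) − 1 = 1.063/1.010 − 1 ≈ 0.05248.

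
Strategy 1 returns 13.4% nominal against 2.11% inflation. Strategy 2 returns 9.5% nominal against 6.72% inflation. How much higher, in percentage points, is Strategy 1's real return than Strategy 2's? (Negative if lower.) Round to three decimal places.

Strategy 1 real return: 1.134/1.0211 − 1 = 11.0567%.
Strategy 2 real return: 1.095/1.0672 − 1 = 2.6049%.
Difference: 11.0567 − 2.6049 = 8.4518 pp.

8.452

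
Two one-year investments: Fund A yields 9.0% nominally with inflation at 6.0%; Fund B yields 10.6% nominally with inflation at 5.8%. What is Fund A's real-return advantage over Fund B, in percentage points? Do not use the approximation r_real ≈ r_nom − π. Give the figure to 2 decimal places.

-1.71

Fund A real return: 1.090/1.060 − 1 = 2.830%.
Fund B real return: 1.106/1.058 − 1 = 4.537%.
Difference: 2.830 − 4.537 = -1.707 pp.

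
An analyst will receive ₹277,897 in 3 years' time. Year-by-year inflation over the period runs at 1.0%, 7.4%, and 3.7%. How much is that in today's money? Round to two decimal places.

₹247,046.92

Price-level factor over 3 years: 1.010 × 1.074 × 1.037 = 1.12487538.
Purchasing power today: ₹277,897 divided by that factor.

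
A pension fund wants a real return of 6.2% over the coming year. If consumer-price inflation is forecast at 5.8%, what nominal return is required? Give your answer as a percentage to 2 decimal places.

12.36%

By the Fisher equation, 1 + r_nom = (1 + 6.2%)(1 + 5.8%) = 1.062 × 1.058 = 1.123596.
So r_nom = 12.3596%.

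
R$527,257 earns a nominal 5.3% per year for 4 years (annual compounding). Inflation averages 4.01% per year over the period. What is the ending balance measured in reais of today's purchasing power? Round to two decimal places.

Nominal value at maturity: R$527,257 × (1 + 5.3%)^4 ≈ R$648,240.02.
Price-level factor over 4 years: (1 + 4.01%)^4 ≈ 1.1703085705.
The maturity value deflated by that factor is the answer in today's purchasing power.

R$553,905.21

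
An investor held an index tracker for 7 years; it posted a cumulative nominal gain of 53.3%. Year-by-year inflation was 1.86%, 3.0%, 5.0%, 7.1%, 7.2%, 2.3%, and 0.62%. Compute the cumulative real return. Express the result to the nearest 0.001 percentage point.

17.752%

Cumulative inflation factor: 1.0186 × 1.030 × 1.050 × 1.071 × 1.072 × 1.023 × 1.0062 ≈ 1.30189.
Nominal growth factor: 1.53300. Real growth factor = 1.53300 / 1.30189 ≈ 1.17752.
Total real return ≈ 17.7519%.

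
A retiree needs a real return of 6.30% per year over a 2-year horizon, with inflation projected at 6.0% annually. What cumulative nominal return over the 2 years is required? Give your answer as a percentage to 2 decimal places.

Required annual nominal rate: (1+6.30%)(1+6.0%) − 1 = 12.678%.
Cumulative over 2 years: (1 + 0.12678)^2 − 1 ≈ 0.26963.

26.96%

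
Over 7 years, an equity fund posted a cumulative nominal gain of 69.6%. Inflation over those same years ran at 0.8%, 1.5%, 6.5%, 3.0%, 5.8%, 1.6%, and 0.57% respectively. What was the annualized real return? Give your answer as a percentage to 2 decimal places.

4.90%

Cumulative inflation factor: 1.008 × 1.015 × 1.065 × 1.030 × 1.058 × 1.016 × 1.0057 ≈ 1.21328.
Nominal growth factor: 1.69600. Real growth factor = 1.69600 / 1.21328 ≈ 1.39786.
Annualized: 1.39786^(1/7) − 1 ≈ 0.04901.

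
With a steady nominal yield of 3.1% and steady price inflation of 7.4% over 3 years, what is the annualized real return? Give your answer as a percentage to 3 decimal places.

-4.004%

With constant rates the annual real return is the same each year: (1+3.1%)/(1+7.4%) − 1 = -0.04004.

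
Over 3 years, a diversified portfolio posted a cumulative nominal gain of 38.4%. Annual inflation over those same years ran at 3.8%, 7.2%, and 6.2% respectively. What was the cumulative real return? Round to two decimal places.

17.12%

Cumulative inflation factor: 1.038 × 1.072 × 1.062 ≈ 1.18173.
Nominal growth factor: 1.38400. Real growth factor = 1.38400 / 1.18173 ≈ 1.17117.
Total real return ≈ 17.1169%.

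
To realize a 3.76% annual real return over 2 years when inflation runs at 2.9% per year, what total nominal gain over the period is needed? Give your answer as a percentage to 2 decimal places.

14.00%

Required annual nominal rate: (1+3.76%)(1+2.9%) − 1 = 6.76904%.
Cumulative over 2 years: (1 + 0.0676904)^2 − 1 ≈ 0.13996.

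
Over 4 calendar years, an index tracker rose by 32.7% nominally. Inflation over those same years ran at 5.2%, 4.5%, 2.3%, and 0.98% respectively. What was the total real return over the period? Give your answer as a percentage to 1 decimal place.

Cumulative inflation factor: 1.052 × 1.045 × 1.023 × 1.0098 ≈ 1.13565.
Nominal growth factor: 1.32700. Real growth factor = 1.32700 / 1.13565 ≈ 1.16850.
Total real return ≈ 16.8498%.

16.8%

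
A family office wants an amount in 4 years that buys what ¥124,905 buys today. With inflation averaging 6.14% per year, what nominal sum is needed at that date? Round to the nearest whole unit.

Cumulative price-level factor: (1+6.14%)^4 ≈ 1.2691598748.
Multiplying ¥124,905 by the price-level factor gives the future nominal sum.

¥158,524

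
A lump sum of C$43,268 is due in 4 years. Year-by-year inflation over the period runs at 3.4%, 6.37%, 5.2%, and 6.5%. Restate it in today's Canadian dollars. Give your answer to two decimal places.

C$35,112.50

Price-level factor over 4 years: 1.034 × 1.0637 × 1.052 × 1.065 ≈ 1.2322676450.
Purchasing power today: C$43,268 divided by that factor.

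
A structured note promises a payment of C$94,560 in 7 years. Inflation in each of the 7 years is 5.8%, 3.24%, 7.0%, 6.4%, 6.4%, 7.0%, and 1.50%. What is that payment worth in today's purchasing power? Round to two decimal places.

C$65,804.70

Price-level factor over 7 years: 1.058 × 1.0324 × 1.070 × 1.064 × 1.064 × 1.070 × 1.0150 ≈ 1.4369793167.
Purchasing power today: C$94,560 divided by that factor.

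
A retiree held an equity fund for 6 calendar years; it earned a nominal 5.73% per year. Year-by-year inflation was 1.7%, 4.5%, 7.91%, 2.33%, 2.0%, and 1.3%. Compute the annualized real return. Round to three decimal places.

2.387%

Cumulative inflation factor: 1.017 × 1.045 × 1.0791 × 1.0233 × 1.020 × 1.013 ≈ 1.21258.
Nominal growth factor: 1.39698. Real growth factor = 1.39698 / 1.21258 ≈ 1.15207.
Annualized: 1.15207^(1/6) − 1 ≈ 0.02387.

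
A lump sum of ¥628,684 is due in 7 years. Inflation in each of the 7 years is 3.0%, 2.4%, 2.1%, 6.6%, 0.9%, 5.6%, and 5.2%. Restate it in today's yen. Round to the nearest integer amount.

Price-level factor over 7 years: 1.030 × 1.024 × 1.021 × 1.066 × 1.009 × 1.056 × 1.052 ≈ 1.2867404462.
Purchasing power today: ¥628,684 divided by that factor.

¥488,586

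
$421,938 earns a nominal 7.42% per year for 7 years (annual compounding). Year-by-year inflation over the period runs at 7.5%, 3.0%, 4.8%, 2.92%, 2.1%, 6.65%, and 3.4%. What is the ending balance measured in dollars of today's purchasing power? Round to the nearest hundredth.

$517,881.96

Nominal value at maturity: $421,938 × (1 + 7.42%)^7 ≈ $696,377.41.
Price-level factor over 7 years: 1.075 × 1.030 × 1.048 × 1.0292 × 1.021 × 1.0665 × 1.034 ≈ 1.3446643464.
The maturity value deflated by that factor is the answer in today's purchasing power.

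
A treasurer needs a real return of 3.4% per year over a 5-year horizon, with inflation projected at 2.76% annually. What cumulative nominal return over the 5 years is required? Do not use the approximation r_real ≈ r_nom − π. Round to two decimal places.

Required annual nominal rate: (1+3.4%)(1+2.76%) − 1 = 6.25384%.
Cumulative over 5 years: (1 + 0.0625384)^5 − 1 ≈ 0.35433.

35.43%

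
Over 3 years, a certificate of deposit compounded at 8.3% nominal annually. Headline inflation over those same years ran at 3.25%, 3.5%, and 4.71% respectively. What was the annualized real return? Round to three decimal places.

4.317%

Cumulative inflation factor: 1.0325 × 1.035 × 1.0471 ≈ 1.11897.
Nominal growth factor: 1.27024. Real growth factor = 1.27024 / 1.11897 ≈ 1.13519.
Annualized: 1.13519^(1/3) − 1 ≈ 0.04317.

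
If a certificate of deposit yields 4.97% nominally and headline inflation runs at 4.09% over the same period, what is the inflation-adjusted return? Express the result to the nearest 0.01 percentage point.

0.85%

Real return via the Fisher equation: (1 + 4.97%)/(1 + 4.09%) − 1 = 1.0497/1.0409 − 1 ≈ 0.00845.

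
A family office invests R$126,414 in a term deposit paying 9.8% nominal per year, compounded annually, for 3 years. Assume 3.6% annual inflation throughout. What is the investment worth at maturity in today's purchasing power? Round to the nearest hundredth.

Nominal value at maturity: R$126,414 × (1 + 9.8%)^3 ≈ R$167,340.94.
Price-level factor over 3 years: (1 + 3.6%)^3 = 1.111934656.
Dividing the nominal maturity value by the price-level factor gives the value in today's money.

R$150,495.30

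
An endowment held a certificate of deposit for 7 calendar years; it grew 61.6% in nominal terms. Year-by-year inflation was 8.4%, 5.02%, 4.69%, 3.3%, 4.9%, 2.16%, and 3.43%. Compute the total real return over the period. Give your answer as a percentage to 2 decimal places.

18.42%

Cumulative inflation factor: 1.084 × 1.0502 × 1.0469 × 1.033 × 1.049 × 1.0216 × 1.0343 ≈ 1.36461.
Nominal growth factor: 1.61600. Real growth factor = 1.61600 / 1.36461 ≈ 1.18422.
Total real return ≈ 18.4218%.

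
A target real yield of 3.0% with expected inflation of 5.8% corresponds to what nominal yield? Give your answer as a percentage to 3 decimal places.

8.974%

By the Fisher equation, 1 + r_nom = (1 + 3.0%)(1 + 5.8%) = 1.030 × 1.058 = 1.08974.
So r_nom = 8.974%.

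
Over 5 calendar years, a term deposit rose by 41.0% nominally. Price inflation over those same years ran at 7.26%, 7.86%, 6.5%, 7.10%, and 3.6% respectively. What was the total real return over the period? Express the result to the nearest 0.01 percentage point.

3.14%

Cumulative inflation factor: 1.0726 × 1.0786 × 1.065 × 1.0710 × 1.036 ≈ 1.36709.
Nominal growth factor: 1.41000. Real growth factor = 1.41000 / 1.36709 ≈ 1.03139.
Total real return ≈ 3.1388%.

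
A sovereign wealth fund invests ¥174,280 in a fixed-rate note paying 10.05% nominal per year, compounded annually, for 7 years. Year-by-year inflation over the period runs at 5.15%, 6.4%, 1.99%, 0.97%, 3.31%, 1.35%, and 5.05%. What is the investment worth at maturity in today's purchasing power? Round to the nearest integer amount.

¥268,853

Nominal value at maturity: ¥174,280 × (1 + 10.05%)^7 ≈ ¥340,705.
Price-level factor over 7 years: 1.0515 × 1.064 × 1.0199 × 1.0097 × 1.0331 × 1.0135 × 1.0505 ≈ 1.2672521139.
Dividing the nominal maturity value by the price-level factor gives the value in today's money.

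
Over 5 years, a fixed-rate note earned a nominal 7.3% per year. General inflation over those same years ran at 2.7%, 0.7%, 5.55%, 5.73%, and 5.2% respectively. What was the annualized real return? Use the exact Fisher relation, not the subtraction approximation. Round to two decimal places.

Cumulative inflation factor: 1.027 × 1.007 × 1.0555 × 1.0573 × 1.052 ≈ 1.21415.
Nominal growth factor: 1.42232. Real growth factor = 1.42232 / 1.21415 ≈ 1.17146.
Annualized: 1.17146^(1/5) − 1 ≈ 0.03216.

3.22%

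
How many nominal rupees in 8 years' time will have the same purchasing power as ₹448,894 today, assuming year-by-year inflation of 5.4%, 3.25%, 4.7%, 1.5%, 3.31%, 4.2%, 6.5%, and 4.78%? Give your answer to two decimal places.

₹623,627.53

Cumulative price-level factor: 1.054 × 1.0325 × 1.047 × 1.015 × 1.0331 × 1.042 × 1.065 × 1.0478 ≈ 1.3892534294.
Multiplying ₹448,894 by the price-level factor gives the future nominal sum.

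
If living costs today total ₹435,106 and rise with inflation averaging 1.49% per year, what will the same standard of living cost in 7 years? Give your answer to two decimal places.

Cumulative price-level factor: (1+1.49%)^7 ≈ 1.1090797288.
The nominal amount required is ₹435,106 scaled up by that factor.

₹482,567.24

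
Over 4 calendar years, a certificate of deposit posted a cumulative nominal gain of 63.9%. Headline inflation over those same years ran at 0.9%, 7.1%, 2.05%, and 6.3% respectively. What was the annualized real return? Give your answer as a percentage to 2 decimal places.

8.74%

Cumulative inflation factor: 1.009 × 1.071 × 1.0205 × 1.063 ≈ 1.17227.
Nominal growth factor: 1.63900. Real growth factor = 1.63900 / 1.17227 ≈ 1.39814.
Annualized: 1.39814^(1/4) − 1 ≈ 0.08740.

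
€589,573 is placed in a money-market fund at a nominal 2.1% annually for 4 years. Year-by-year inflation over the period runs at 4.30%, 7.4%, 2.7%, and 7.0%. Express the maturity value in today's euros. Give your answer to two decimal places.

€520,472.45

Nominal value at maturity: €589,573 × (1 + 2.1%)^4 ≈ €640,679.10.
Price-level factor over 4 years: 1.0430 × 1.074 × 1.027 × 1.070 ≈ 1.2309567980.
The maturity value deflated by that factor is the answer in today's purchasing power.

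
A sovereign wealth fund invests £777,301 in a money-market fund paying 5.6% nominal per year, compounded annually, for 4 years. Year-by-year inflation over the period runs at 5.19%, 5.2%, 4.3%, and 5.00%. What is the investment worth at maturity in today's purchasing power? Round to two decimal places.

Nominal value at maturity: £777,301 × (1 + 5.6%)^4 ≈ £966,595.79.
Price-level factor over 4 years: 1.0519 × 1.052 × 1.043 × 1.0500 ≈ 1.2118916758.
The maturity value deflated by that factor is the answer in today's purchasing power.

£797,592.56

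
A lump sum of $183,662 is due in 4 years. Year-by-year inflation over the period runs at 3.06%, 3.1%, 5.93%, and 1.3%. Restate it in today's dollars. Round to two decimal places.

Price-level factor over 4 years: 1.0306 × 1.031 × 1.0593 × 1.013 ≈ 1.1401899825.
Purchasing power today: $183,662 divided by that factor.

$161,080.17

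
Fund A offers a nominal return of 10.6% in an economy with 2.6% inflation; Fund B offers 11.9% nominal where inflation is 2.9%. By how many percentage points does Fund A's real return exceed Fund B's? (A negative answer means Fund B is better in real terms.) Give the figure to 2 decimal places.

-0.95

Fund A real return: 1.106/1.026 − 1 = 7.797%.
Fund B real return: 1.119/1.029 − 1 = 8.746%.
Difference: 7.797 − 8.746 = -0.949 pp.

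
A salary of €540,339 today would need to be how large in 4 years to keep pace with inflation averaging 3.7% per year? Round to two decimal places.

€624,858.01

Cumulative price-level factor: (1+3.7%)^4 ≈ 1.1564184862.
Multiplying €540,339 by the price-level factor gives the future nominal sum.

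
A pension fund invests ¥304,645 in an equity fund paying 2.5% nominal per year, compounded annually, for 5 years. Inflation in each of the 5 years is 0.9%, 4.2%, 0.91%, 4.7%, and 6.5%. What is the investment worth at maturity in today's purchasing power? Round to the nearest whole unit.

Nominal value at maturity: ¥304,645 × (1 + 2.5%)^5 ≈ ¥344,678.
Price-level factor over 5 years: 1.009 × 1.042 × 1.0091 × 1.047 × 1.065 ≈ 1.1830126289.
Dividing the nominal maturity value by the price-level factor gives the value in today's money.

¥291,356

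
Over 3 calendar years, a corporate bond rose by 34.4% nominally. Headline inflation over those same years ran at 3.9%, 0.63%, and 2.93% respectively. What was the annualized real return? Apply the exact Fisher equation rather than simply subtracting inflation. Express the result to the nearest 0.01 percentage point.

7.69%

Cumulative inflation factor: 1.039 × 1.0063 × 1.0293 ≈ 1.07618.
Nominal growth factor: 1.34400. Real growth factor = 1.34400 / 1.07618 ≈ 1.24886.
Annualized: 1.24886^(1/3) − 1 ≈ 0.07689.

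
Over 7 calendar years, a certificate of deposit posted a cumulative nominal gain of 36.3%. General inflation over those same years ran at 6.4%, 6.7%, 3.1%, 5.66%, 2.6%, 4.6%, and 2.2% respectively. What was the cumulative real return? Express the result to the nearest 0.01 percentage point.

0.48%

Cumulative inflation factor: 1.064 × 1.067 × 1.031 × 1.0566 × 1.026 × 1.046 × 1.022 ≈ 1.35645.
Nominal growth factor: 1.36300. Real growth factor = 1.36300 / 1.35645 ≈ 1.00483.
Total real return ≈ 0.4825%.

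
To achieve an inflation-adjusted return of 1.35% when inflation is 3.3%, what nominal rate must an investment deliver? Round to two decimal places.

By the Fisher equation, 1 + r_nom = (1 + 1.35%)(1 + 3.3%) = 1.0135 × 1.033 = 1.0469455.
So r_nom = 4.69455%.

4.69%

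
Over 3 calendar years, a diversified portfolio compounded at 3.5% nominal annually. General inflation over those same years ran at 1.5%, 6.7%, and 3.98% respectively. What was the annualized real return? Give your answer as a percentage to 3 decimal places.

-0.517%

Cumulative inflation factor: 1.015 × 1.067 × 1.0398 ≈ 1.12611.
Nominal growth factor: 1.10872. Real growth factor = 1.10872 / 1.12611 ≈ 0.98456.
Annualized: 0.98456^(1/3) − 1 ≈ -0.00517.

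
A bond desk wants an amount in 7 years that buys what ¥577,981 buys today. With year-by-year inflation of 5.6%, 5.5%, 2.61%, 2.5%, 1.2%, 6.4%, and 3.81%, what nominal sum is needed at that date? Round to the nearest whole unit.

Cumulative price-level factor: 1.056 × 1.055 × 1.0261 × 1.025 × 1.012 × 1.064 × 1.0381 ≈ 1.3097586108.
Multiplying ¥577,981 by the price-level factor gives the future nominal sum.

¥757,016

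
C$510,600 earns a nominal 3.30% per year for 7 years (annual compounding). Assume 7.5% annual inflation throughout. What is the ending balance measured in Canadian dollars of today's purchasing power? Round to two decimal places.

Nominal value at maturity: C$510,600 × (1 + 3.30%)^7 ≈ C$640,889.36.
Price-level factor over 7 years: (1 + 7.5%)^7 ≈ 1.6590491401.
The maturity value deflated by that factor is the answer in today's purchasing power.

C$386,299.20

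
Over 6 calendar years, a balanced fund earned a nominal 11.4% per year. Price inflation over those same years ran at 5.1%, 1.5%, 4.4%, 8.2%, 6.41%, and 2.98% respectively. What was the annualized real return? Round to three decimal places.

6.356%

Cumulative inflation factor: 1.051 × 1.015 × 1.044 × 1.082 × 1.0641 × 1.0298 ≈ 1.32048.
Nominal growth factor: 1.91122. Real growth factor = 1.91122 / 1.32048 ≈ 1.44737.
Annualized: 1.44737^(1/6) − 1 ≈ 0.06356.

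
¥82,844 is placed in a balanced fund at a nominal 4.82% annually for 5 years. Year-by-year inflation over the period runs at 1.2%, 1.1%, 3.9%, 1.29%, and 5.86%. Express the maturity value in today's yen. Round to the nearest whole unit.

¥91,968

Nominal value at maturity: ¥82,844 × (1 + 4.82%)^5 ≈ ¥104,829.
Price-level factor over 5 years: 1.012 × 1.011 × 1.039 × 1.0129 × 1.0586 ≈ 1.1398446796.
Dividing the nominal maturity value by the price-level factor gives the value in today's money.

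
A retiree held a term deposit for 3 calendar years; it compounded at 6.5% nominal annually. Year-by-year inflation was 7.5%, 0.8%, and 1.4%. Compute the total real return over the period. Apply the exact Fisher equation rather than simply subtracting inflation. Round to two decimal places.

9.94%

Cumulative inflation factor: 1.075 × 1.008 × 1.014 ≈ 1.09877.
Nominal growth factor: 1.20795. Real growth factor = 1.20795 / 1.09877 ≈ 1.09936.
Total real return ≈ 9.9365%.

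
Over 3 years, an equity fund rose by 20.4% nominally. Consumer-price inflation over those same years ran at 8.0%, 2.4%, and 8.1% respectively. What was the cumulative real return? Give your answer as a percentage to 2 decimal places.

0.71%

Cumulative inflation factor: 1.080 × 1.024 × 1.081 ≈ 1.19550.
Nominal growth factor: 1.20400. Real growth factor = 1.20400 / 1.19550 ≈ 1.00711.
Total real return ≈ 0.7110%.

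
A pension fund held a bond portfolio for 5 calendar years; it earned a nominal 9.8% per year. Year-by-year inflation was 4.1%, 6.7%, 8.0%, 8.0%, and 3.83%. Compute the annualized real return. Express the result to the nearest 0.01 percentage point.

3.48%

Cumulative inflation factor: 1.041 × 1.067 × 1.080 × 1.080 × 1.0383 ≈ 1.34520.
Nominal growth factor: 1.59592. Real growth factor = 1.59592 / 1.34520 ≈ 1.18639.
Annualized: 1.18639^(1/5) − 1 ≈ 0.03477.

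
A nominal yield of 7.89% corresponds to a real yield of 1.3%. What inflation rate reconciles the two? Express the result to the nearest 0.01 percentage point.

From (1+r_nom) = (1+r_real)(1+π), we get 1+π = (1 + 7.89%)/(1 + 1.3%) = 1.0789/1.013 ≈ 1.06505.
So π ≈ 6.5054%.

6.51%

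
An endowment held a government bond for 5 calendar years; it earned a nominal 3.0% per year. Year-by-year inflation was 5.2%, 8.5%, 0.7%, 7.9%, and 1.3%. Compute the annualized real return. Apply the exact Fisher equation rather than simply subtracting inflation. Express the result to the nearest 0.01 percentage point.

-1.60%

Cumulative inflation factor: 1.052 × 1.085 × 1.007 × 1.079 × 1.013 ≈ 1.25634.
Nominal growth factor: 1.15927. Real growth factor = 1.15927 / 1.25634 ≈ 0.92274.
Annualized: 0.92274^(1/5) − 1 ≈ -0.01595.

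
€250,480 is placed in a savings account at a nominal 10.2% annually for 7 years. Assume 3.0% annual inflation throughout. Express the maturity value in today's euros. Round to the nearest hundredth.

Nominal value at maturity: €250,480 × (1 + 10.2%)^7 ≈ €494,361.02.
Price-level factor over 7 years: (1 + 3.0%)^7 ≈ 1.2298738654.
Dividing the nominal maturity value by the price-level factor gives the value in today's money.

€401,960.75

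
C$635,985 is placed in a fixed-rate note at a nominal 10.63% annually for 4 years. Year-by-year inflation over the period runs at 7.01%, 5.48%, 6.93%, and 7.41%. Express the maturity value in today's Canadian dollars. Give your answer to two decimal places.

C$734,851.79

Nominal value at maturity: C$635,985 × (1 + 10.63%)^4 ≈ C$952,661.30.
Price-level factor over 4 years: 1.0701 × 1.0548 × 1.0693 × 1.0741 ≈ 1.2963992425.
Dividing the nominal maturity value by the price-level factor gives the value in today's money.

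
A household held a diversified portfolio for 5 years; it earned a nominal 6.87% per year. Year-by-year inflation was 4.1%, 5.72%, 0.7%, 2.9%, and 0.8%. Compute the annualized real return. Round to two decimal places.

Cumulative inflation factor: 1.041 × 1.0572 × 1.007 × 1.029 × 1.008 ≈ 1.14951.
Nominal growth factor: 1.39405. Real growth factor = 1.39405 / 1.14951 ≈ 1.21273.
Annualized: 1.21273^(1/5) − 1 ≈ 0.03933.

3.93%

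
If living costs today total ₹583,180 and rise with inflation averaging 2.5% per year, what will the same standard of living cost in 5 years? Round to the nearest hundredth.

₹659,814.64

Cumulative price-level factor: (1+2.5%)^5 ≈ 1.1314082129.
Multiplying ₹583,180 by the price-level factor gives the future nominal sum.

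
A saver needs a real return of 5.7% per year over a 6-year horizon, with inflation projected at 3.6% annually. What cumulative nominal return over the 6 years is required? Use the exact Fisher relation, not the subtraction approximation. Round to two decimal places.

Required annual nominal rate: (1+5.7%)(1+3.6%) − 1 = 9.5052%.
Cumulative over 6 years: (1 + 0.095052)^6 − 1 ≈ 0.72428.

72.43%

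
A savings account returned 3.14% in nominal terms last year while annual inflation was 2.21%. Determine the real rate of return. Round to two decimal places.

0.91%

Real return via the Fisher equation: (1 + 3.14%)/(1 + 2.21%) − 1 = 1.0314/1.0221 − 1 ≈ 0.00910.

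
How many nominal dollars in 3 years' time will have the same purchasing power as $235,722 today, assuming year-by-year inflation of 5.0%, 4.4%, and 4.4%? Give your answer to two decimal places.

Cumulative price-level factor: 1.050 × 1.044 × 1.044 = 1.1444328.
Multiplying $235,722 by the price-level factor gives the future nominal sum.

$269,767.99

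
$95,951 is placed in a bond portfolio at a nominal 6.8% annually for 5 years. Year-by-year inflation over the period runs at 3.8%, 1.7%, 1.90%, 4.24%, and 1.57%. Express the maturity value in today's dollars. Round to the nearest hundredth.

Nominal value at maturity: $95,951 × (1 + 6.8%)^5 ≈ $133,323.21.
Price-level factor over 5 years: 1.038 × 1.017 × 1.0190 × 1.0424 × 1.0157 ≈ 1.1389177084.
The maturity value deflated by that factor is the answer in today's purchasing power.

$117,061.32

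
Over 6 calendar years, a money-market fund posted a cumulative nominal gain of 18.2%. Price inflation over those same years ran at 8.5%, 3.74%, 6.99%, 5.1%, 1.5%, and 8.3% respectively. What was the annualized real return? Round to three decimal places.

-2.680%

Cumulative inflation factor: 1.085 × 1.0374 × 1.0699 × 1.051 × 1.015 × 1.083 ≈ 1.39129.
Nominal growth factor: 1.18200. Real growth factor = 1.18200 / 1.39129 ≈ 0.84957.
Annualized: 0.84957^(1/6) − 1 ≈ -0.02680.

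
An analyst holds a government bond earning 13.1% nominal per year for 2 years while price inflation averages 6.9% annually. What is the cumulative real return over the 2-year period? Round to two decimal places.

11.94%

The annual real rate is (1+13.1%)/(1+6.9%) − 1 = 5.7998%.
Compounded over 2 years: (1 + 0.057998)^2 − 1 ≈ 0.11936.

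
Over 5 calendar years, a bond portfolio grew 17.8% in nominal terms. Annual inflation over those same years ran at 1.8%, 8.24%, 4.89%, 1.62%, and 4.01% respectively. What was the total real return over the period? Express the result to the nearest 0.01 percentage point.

Cumulative inflation factor: 1.018 × 1.0824 × 1.0489 × 1.0162 × 1.0401 ≈ 1.22159.
Nominal growth factor: 1.17800. Real growth factor = 1.17800 / 1.22159 ≈ 0.96432.
Total real return ≈ -3.5680%.

-3.57%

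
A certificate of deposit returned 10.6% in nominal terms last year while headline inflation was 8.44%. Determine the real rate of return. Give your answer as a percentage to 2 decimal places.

1.99%

Real return via the Fisher equation: (1 + 10.6%)/(1 + 8.44%) − 1 = 1.106/1.0844 − 1 ≈ 0.01992.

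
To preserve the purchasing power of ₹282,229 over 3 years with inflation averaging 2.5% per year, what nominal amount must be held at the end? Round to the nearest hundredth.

Cumulative price-level factor: (1+2.5%)^3 = 1.076890625.
The nominal amount required is ₹282,229 scaled up by that factor.

₹303,929.76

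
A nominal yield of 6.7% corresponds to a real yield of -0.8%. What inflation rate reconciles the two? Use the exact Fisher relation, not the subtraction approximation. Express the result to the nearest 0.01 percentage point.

7.56%

From (1+r_nom) = (1+r_real)(1+π), we get 1+π = (1 + 6.7%)/(1 − 0.8%) = 1.067/0.992 ≈ 1.07560.
So π ≈ 7.5605%.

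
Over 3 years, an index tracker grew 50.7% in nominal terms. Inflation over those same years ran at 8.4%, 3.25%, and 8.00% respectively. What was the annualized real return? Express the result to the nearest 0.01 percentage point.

7.63%

Cumulative inflation factor: 1.084 × 1.0325 × 1.0800 ≈ 1.20877.
Nominal growth factor: 1.50700. Real growth factor = 1.50700 / 1.20877 ≈ 1.24672.
Annualized: 1.24672^(1/3) − 1 ≈ 0.07628.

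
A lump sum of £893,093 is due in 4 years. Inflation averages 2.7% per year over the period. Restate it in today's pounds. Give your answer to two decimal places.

Price-level factor over 4 years: (1 + 2.7%)^4 ≈ 1.1124532634.
Purchasing power today: £893,093 divided by that factor.

£802,813.95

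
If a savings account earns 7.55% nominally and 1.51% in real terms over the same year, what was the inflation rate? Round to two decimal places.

5.95%

From (1+r_nom) = (1+r_real)(1+π), we get 1+π = (1 + 7.55%)/(1 + 1.51%) = 1.0755/1.0151 ≈ 1.05950.
So π ≈ 5.9502%.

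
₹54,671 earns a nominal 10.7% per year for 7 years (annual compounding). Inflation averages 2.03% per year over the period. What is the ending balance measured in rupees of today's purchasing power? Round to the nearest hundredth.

Nominal value at maturity: ₹54,671 × (1 + 10.7%)^7 ≈ ₹111,375.68.
Price-level factor over 7 years: (1 + 2.03%)^7 ≈ 1.1510526965.
The maturity value deflated by that factor is the answer in today's purchasing power.

₹96,759.84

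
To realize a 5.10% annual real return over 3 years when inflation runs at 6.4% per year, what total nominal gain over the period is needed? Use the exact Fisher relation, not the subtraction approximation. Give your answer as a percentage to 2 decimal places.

Required annual nominal rate: (1+5.10%)(1+6.4%) − 1 = 11.8264%.
Cumulative over 3 years: (1 + 0.118264)^3 − 1 ≈ 0.39841.

39.84%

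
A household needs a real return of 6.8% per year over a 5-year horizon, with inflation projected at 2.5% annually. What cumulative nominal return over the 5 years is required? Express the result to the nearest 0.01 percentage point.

57.21%

Required annual nominal rate: (1+6.8%)(1+2.5%) − 1 = 9.47%.
Cumulative over 5 years: (1 + 0.0947)^5 − 1 ≈ 0.57208.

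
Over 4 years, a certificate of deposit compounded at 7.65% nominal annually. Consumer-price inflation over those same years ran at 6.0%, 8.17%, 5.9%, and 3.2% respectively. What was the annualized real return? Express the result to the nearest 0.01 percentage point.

1.75%

Cumulative inflation factor: 1.060 × 1.0817 × 1.059 × 1.032 ≈ 1.25311.
Nominal growth factor: 1.34294. Real growth factor = 1.34294 / 1.25311 ≈ 1.07169.
Annualized: 1.07169^(1/4) − 1 ≈ 0.01746.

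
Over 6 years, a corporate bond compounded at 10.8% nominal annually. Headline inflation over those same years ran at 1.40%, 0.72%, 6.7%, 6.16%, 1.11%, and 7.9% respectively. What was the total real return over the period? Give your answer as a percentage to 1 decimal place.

46.6%

Cumulative inflation factor: 1.0140 × 1.0072 × 1.067 × 1.0616 × 1.0111 × 1.079 ≈ 1.26210.
Nominal growth factor: 1.85028. Real growth factor = 1.85028 / 1.26210 ≈ 1.46603.
Total real return ≈ 46.6034%.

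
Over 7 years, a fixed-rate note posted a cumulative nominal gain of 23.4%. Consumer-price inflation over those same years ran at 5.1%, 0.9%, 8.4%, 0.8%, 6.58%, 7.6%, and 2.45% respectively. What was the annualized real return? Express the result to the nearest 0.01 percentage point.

Cumulative inflation factor: 1.051 × 1.009 × 1.084 × 1.008 × 1.0658 × 1.076 × 1.0245 ≈ 1.36139.
Nominal growth factor: 1.23400. Real growth factor = 1.23400 / 1.36139 ≈ 0.90642.
Annualized: 0.90642^(1/7) − 1 ≈ -0.01394.

-1.39%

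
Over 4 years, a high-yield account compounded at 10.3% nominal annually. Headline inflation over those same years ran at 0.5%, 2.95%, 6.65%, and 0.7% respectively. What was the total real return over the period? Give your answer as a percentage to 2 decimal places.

33.20%

Cumulative inflation factor: 1.005 × 1.0295 × 1.0665 × 1.007 ≈ 1.11118.
Nominal growth factor: 1.48014. Real growth factor = 1.48014 / 1.11118 ≈ 1.33205.
Total real return ≈ 33.2046%.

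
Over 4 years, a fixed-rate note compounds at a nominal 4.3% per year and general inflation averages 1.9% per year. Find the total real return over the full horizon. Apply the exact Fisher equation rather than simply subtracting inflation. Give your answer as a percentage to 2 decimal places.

9.76%

The annual real rate is (1+4.3%)/(1+1.9%) − 1 = 2.3553%.
Compounded over 4 years: (1 + 0.023553)^4 − 1 ≈ 0.09759.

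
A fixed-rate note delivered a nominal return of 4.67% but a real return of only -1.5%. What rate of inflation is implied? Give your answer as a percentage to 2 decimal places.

6.26%

From (1+r_nom) = (1+r_real)(1+π), we get 1+π = (1 + 4.67%)/(1 − 1.5%) = 1.0467/0.985 ≈ 1.06264.
So π ≈ 6.2640%.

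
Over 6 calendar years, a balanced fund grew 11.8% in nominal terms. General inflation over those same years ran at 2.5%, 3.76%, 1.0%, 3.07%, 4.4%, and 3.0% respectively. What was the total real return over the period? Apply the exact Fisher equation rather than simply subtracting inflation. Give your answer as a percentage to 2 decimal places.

Cumulative inflation factor: 1.025 × 1.0376 × 1.010 × 1.0307 × 1.044 × 1.030 ≈ 1.19054.
Nominal growth factor: 1.11800. Real growth factor = 1.11800 / 1.19054 ≈ 0.93907.
Total real return ≈ -6.0933%.

-6.09%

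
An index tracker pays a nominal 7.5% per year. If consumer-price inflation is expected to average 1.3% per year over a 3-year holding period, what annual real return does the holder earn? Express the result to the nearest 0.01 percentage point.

6.12%

With constant rates the annual real return is the same each year: (1+7.5%)/(1+1.3%) − 1 = 0.06120.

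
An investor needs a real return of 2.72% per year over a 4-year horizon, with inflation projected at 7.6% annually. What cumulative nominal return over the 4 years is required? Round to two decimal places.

49.23%

Required annual nominal rate: (1+2.72%)(1+7.6%) − 1 = 10.52672%.
Cumulative over 4 years: (1 + 0.1052672)^4 − 1 ≈ 0.49234.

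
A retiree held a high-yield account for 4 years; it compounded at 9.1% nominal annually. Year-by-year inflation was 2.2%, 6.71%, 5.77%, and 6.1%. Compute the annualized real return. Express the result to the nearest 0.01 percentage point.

3.73%

Cumulative inflation factor: 1.022 × 1.0671 × 1.0577 × 1.061 ≈ 1.22387.
Nominal growth factor: 1.41677. Real growth factor = 1.41677 / 1.22387 ≈ 1.15762.
Annualized: 1.15762^(1/4) − 1 ≈ 0.03727.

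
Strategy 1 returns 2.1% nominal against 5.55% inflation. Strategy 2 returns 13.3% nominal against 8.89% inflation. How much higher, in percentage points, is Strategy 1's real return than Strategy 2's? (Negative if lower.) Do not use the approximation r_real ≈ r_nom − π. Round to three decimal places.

-7.319

Strategy 1 real return: 1.021/1.0555 − 1 = -3.2686%.
Strategy 2 real return: 1.133/1.0889 − 1 = 4.0500%.
Difference: -3.2686 − 4.0500 = -7.3186 pp.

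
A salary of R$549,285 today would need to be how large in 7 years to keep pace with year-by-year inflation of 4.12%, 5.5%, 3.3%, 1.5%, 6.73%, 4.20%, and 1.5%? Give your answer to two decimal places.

R$714,119.67

Cumulative price-level factor: 1.0412 × 1.055 × 1.033 × 1.015 × 1.0673 × 1.0420 × 1.015 ≈ 1.3000895081.
Multiplying R$549,285 by the price-level factor gives the future nominal sum.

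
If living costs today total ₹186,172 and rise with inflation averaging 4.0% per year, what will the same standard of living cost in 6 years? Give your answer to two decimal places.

Cumulative price-level factor: (1+4.0%)^6 ≈ 1.2653190185.
The nominal amount required is ₹186,172 scaled up by that factor.

₹235,566.97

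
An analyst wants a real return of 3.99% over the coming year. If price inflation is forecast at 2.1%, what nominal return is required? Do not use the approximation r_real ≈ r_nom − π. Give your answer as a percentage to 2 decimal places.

By the Fisher equation, 1 + r_nom = (1 + 3.99%)(1 + 2.1%) = 1.0399 × 1.021 = 1.0617379.
So r_nom = 6.17379%.

6.17%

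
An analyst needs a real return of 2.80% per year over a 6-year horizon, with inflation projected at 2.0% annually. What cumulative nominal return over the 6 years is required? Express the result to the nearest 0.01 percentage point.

Required annual nominal rate: (1+2.80%)(1+2.0%) − 1 = 4.856%.
Cumulative over 6 years: (1 + 0.04856)^6 − 1 ≈ 0.32911.

32.91%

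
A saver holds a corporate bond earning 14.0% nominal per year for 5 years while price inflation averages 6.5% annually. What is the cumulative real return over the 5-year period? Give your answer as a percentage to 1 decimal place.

The annual real rate is (1+14.0%)/(1+6.5%) − 1 = 7.0423%.
Compounded over 5 years: (1 + 0.070423)^5 − 1 ≈ 0.40532.

40.5%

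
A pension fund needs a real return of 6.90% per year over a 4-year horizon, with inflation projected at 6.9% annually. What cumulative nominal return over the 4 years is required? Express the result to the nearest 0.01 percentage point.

70.54%

Required annual nominal rate: (1+6.90%)(1+6.9%) − 1 = 14.2761%.
Cumulative over 4 years: (1 + 0.142761)^4 − 1 ≈ 0.70538.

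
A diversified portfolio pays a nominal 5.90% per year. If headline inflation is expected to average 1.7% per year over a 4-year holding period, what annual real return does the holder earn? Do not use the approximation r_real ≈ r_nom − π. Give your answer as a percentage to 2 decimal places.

With constant rates the annual real return is the same each year: (1+5.90%)/(1+1.7%) − 1 = 0.04130.

4.13%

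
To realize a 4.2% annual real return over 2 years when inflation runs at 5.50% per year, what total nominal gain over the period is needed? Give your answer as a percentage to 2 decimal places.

20.85%

Required annual nominal rate: (1+4.2%)(1+5.50%) − 1 = 9.931%.
Cumulative over 2 years: (1 + 0.09931)^2 − 1 ≈ 0.20848.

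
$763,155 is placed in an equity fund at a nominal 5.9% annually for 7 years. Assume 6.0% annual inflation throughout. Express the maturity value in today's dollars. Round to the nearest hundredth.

Nominal value at maturity: $763,155 × (1 + 5.9%)^7 ≈ $1,139,946.51.
Price-level factor over 7 years: (1 + 6.0%)^7 ≈ 1.5036302590.
Dividing the nominal maturity value by the price-level factor gives the value in today's money.

$758,129.54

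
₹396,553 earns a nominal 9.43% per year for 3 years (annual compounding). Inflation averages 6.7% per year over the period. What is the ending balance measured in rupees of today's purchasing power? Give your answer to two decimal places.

Nominal value at maturity: ₹396,553 × (1 + 9.43%)^3 ≈ ₹519,649.41.
Price-level factor over 3 years: (1 + 6.7%)^3 = 1.214767763.
Dividing the nominal maturity value by the price-level factor gives the value in today's money.

₹427,776.75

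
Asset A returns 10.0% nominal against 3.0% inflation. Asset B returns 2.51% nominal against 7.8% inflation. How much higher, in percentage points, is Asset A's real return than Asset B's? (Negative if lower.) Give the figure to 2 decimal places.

Asset A real return: 1.100/1.030 − 1 = 6.796%.
Asset B real return: 1.0251/1.078 − 1 = -4.907%.
Difference: 6.796 − (-4.907) = 11.703 pp.

11.70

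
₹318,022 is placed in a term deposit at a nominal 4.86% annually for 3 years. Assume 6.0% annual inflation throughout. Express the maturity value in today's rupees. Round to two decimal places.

₹307,871.25

Nominal value at maturity: ₹318,022 × (1 + 4.86%)^3 ≈ ₹366,679.58.
Price-level factor over 3 years: (1 + 6.0%)^3 = 1.191016.
The maturity value deflated by that factor is the answer in today's purchasing power.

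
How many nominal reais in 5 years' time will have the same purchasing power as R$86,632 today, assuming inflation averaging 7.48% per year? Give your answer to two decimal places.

R$124,255.79

Cumulative price-level factor: (1+7.48%)^5 ≈ 1.4342943539.
The nominal amount required is R$86,632 scaled up by that factor.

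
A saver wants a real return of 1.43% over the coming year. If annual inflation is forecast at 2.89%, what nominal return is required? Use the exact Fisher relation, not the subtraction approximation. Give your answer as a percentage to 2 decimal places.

4.36%

By the Fisher equation, 1 + r_nom = (1 + 1.43%)(1 + 2.89%) = 1.0143 × 1.0289 = 1.04361327.
So r_nom = 4.361327%.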